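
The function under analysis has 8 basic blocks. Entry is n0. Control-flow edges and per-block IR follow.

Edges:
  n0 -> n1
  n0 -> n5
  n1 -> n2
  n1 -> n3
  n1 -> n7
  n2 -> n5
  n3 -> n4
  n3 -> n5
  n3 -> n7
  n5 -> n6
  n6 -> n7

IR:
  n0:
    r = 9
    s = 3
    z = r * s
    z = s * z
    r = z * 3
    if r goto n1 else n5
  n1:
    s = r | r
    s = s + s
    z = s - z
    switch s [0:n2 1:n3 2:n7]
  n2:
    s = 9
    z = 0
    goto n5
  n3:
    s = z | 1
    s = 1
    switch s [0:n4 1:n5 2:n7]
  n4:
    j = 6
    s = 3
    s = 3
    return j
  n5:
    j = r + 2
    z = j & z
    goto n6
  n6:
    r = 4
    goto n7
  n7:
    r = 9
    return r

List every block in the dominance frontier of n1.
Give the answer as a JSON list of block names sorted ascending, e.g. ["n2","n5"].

idom tree: n1←n0 n2←n1 n3←n1 n4←n3 n5←n0 n6←n5 n7←n0
Dom∩ at merges:
  n5: preds {n0,n2,n3}: {n0} ∩ {n0,n1,n2} ∩ {n0,n1,n3} = {n0}; idom=n0
  n7: preds {n1,n3,n6}: {n0,n1} ∩ {n0,n1,n3} ∩ {n0,n5,n6} = {n0}; idom=n0

DF derivation:
  join n5 pred n0: · stop@n0
  join n5 pred n2: n2→n1 stop@n0
  join n5 pred n3: n3→n1 stop@n0
  join n7 pred n1: n1 stop@n0
  join n7 pred n3: n3→n1 stop@n0
  join n7 pred n6: n6→n5 stop@n0
  DF(n0)=∅
  DF(n1)={n5,n7}
  DF(n2)={n5}
  DF(n3)={n5,n7}
  DF(n4)=∅
  DF(n5)={n7}
  DF(n6)={n7}
  DF(n7)=∅

DF(n1) = ["n5", "n7"]

Answer: ["n5", "n7"]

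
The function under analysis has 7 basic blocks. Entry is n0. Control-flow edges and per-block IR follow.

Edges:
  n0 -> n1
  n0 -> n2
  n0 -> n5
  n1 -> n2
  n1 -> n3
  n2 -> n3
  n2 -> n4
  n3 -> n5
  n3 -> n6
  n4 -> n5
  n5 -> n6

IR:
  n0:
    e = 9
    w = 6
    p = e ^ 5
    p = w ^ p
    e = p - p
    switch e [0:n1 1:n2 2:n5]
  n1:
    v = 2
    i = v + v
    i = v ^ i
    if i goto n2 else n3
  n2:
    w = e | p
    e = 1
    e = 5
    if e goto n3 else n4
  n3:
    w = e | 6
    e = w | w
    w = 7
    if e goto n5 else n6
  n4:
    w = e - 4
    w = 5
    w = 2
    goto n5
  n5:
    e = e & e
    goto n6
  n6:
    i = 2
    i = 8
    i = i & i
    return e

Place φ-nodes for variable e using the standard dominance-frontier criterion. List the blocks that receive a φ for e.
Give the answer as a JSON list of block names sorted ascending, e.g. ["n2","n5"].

idom tree: n1←n0 n2←n0 n3←n0 n4←n2 n5←n0 n6←n0
Dom∩ at merges:
  n2: preds {n0,n1}: {n0} ∩ {n0,n1} = {n0}; idom=n0
  n3: preds {n1,n2}: {n0,n1} ∩ {n0,n2} = {n0}; idom=n0
  n5: preds {n0,n3,n4}: {n0} ∩ {n0,n3} ∩ {n0,n2,n4} = {n0}; idom=n0
  n6: preds {n3,n5}: {n0,n3} ∩ {n0,n5} = {n0}; idom=n0

DF walk-up:
  n2←n0: walk · to n0
  n2←n1: walk n1 to n0
  n3←n1: walk n1 to n0
  n3←n2: walk n2 to n0
  n5←n0: walk · to n0
  n5←n3: walk n3 to n0
  n5←n4: walk n4→n2 to n0
  n6←n3: walk n3 to n0
  n6←n5: walk n5 to n0
  n0: DF=∅
  n1: DF={n2,n3}
  n2: DF={n3,n5}
  n3: DF={n5,n6}
  n4: DF={n5}
  n5: DF={n6}
  n6: DF=∅

φ for e: defs {n0,n2,n3,n5}
  DF⁺ = {n3,n5,n6}

Answer: ["n3", "n5", "n6"]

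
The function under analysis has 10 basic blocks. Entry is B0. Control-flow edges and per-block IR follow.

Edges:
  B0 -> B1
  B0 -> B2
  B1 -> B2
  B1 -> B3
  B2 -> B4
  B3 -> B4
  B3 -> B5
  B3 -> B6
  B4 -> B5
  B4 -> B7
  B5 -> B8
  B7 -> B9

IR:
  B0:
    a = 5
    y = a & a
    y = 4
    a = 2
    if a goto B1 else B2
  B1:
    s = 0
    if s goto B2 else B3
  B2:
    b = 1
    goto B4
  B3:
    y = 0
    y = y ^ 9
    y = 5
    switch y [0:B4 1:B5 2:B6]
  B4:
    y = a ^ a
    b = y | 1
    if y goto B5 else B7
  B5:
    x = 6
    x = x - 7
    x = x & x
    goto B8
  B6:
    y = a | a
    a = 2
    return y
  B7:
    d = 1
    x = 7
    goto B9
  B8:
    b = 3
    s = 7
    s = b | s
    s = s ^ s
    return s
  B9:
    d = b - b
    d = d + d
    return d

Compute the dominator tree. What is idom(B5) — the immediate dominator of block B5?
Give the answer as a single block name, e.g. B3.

idom tree: B1←B0 B2←B0 B3←B1 B4←B0 B5←B0 B6←B3 B7←B4 B8←B5 B9←B7
Dom∩ at merges:
  B2: preds {B0,B1}: {B0} ∩ {B0,B1} = {B0}; idom=B0
  B4: preds {B2,B3}: {B0,B2} ∩ {B0,B1,B3} = {B0}; idom=B0
  B5: preds {B3,B4}: {B0,B1,B3} ∩ {B0,B4} = {B0}; idom=B0

idom(B5) = B0

Answer: B0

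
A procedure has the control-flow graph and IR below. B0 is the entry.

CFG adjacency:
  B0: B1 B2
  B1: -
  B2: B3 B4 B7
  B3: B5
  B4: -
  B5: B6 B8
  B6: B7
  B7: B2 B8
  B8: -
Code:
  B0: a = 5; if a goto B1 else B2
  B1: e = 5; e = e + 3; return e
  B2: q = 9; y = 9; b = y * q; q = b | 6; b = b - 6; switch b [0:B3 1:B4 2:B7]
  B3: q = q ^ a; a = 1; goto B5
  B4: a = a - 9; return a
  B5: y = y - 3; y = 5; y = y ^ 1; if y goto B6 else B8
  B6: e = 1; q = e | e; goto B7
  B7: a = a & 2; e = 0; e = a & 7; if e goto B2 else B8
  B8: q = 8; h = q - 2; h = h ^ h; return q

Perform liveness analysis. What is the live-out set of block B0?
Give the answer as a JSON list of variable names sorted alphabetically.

def/use:
  B0 def {a} use ∅
  B1 def {e} use ∅
  B2 def {b,q,y} use ∅
  B3 def {a,q} use {a,q}
  B4 def {a} use {a}
  B5 def {y} use {y}
  B6 def {e,q} use ∅
  B7 def {a,e} use {a}
  B8 def {h,q} use ∅

Live sets:
  B0: in=∅ out={a}
  B1: in=∅ out=∅
  B2: in={a} out={a,q,y}
  B3: in={a,q,y} out={a,y}
  B4: in={a} out=∅
  B5: in={a,y} out={a}
  B6: in={a} out={a}
  B7: in={a} out={a}
  B8: in=∅ out=∅

live-out(B0) = ["a"]

Answer: ["a"]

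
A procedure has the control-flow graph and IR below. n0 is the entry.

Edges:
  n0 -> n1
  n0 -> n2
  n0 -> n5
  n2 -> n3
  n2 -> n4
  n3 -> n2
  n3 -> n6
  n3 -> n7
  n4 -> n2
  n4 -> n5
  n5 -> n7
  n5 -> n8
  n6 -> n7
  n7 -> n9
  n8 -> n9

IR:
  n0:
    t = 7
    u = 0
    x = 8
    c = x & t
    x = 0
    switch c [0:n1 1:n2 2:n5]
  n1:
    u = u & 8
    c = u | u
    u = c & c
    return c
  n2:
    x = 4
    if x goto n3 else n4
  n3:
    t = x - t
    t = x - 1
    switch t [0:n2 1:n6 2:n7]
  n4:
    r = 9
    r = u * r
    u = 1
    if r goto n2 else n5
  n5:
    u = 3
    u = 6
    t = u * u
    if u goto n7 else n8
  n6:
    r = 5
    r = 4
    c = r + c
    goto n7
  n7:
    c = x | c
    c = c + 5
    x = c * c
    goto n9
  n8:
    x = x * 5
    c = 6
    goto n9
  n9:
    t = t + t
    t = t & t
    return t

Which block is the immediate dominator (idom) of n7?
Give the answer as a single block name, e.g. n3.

Answer: n0

Derivation:
idom tree: n1←n0 n2←n0 n3←n2 n4←n2 n5←n0 n6←n3 n7←n0 n8←n5 n9←n0
Dom∩ at merges:
  n2: preds {n0,n3,n4}: {n0} ∩ {n0,n2,n3} ∩ {n0,n2,n4} = {n0}; idom=n0
  n5: preds {n0,n4}: {n0} ∩ {n0,n2,n4} = {n0}; idom=n0
  n7: preds {n3,n5,n6}: {n0,n2,n3} ∩ {n0,n5} ∩ {n0,n2,n3,n6} = {n0}; idom=n0
  n9: preds {n7,n8}: {n0,n7} ∩ {n0,n5,n8} = {n0}; idom=n0

idom(n7) = n0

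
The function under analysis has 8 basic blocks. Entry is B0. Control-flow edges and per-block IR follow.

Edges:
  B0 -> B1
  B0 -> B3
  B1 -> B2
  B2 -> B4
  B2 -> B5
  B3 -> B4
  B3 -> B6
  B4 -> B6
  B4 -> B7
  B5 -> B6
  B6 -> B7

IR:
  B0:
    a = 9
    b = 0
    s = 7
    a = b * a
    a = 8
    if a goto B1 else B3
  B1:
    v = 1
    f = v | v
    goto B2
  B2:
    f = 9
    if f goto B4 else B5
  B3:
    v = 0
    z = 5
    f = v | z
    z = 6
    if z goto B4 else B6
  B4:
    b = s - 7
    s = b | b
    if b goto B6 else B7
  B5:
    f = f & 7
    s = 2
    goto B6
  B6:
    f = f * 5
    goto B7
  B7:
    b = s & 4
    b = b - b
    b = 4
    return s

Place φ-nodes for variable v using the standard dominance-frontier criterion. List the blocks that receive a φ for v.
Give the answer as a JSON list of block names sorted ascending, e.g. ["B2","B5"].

Answer: ["B4", "B6", "B7"]

Working:
idom tree: B1←B0 B2←B1 B3←B0 B4←B0 B5←B2 B6←B0 B7←B0
Dom at joins:
  B4: preds {B2,B3}: {B0,B1,B2} ∩ {B0,B3} = {B0}; idom=B0
  B6: preds {B3,B4,B5}: {B0,B3} ∩ {B0,B4} ∩ {B0,B1,B2,B5} = {B0}; idom=B0
  B7: preds {B4,B6}: {B0,B4} ∩ {B0,B6} = {B0}; idom=B0

Frontier:
  B4←B2: walk B2→B1 to B0
  B4←B3: walk B3 to B0
  B6←B3: walk B3 to B0
  B6←B4: walk B4 to B0
  B6←B5: walk B5→B2→B1 to B0
  B7←B4: walk B4 to B0
  B7←B6: walk B6 to B0
  B0 → ∅
  B1 → {B4,B6}
  B2 → {B4,B6}
  B3 → {B4,B6}
  B4 → {B6,B7}
  B5 → {B6}
  B6 → {B7}
  B7 → ∅

φ for v: defs {B1,B3}
  DF⁺ = {B4,B6,B7}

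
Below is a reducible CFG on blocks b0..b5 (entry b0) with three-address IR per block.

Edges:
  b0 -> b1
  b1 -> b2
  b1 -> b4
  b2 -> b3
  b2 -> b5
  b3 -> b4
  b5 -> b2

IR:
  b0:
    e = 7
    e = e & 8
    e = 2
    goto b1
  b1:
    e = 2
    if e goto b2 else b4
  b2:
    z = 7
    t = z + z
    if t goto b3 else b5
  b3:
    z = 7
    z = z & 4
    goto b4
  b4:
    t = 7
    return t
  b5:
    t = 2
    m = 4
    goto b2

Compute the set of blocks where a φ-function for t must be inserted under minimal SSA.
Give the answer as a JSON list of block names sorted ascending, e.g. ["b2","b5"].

Answer: ["b2", "b4"]

Analysis:
idom tree: b1←b0 b2←b1 b3←b2 b4←b1 b5←b2
Dom∩ at merges:
  b2: preds {b1,b5}: {b0,b1} ∩ {b0,b1,b2,b5} = {b0,b1}; idom=b1
  b4: preds {b1,b3}: {b0,b1} ∩ {b0,b1,b2,b3} = {b0,b1}; idom=b1

DF derivation:
  join b2 pred b1: · stop@b1
  join b2 pred b5: b5→b2 stop@b1
  join b4 pred b1: · stop@b1
  join b4 pred b3: b3→b2 stop@b1
  DF(b0)=∅
  DF(b1)=∅
  DF(b2)={b2,b4}
  DF(b3)={b4}
  DF(b4)=∅
  DF(b5)={b2}

φ for t: defs {b2,b4,b5}
  DF⁺ = {b2,b4}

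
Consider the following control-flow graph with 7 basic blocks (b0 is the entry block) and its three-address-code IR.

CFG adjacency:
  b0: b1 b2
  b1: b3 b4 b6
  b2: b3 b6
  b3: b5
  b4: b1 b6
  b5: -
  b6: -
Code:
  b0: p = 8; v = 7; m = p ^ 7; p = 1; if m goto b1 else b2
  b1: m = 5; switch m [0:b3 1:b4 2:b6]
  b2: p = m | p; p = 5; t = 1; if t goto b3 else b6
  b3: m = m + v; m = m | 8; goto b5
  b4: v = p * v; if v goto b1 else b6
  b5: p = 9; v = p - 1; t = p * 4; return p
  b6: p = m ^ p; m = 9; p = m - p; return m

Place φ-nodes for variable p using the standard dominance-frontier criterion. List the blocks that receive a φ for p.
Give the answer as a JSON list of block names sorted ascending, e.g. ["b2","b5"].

Answer: ["b3", "b6"]

Working:
idom tree: b1←b0 b2←b0 b3←b0 b4←b1 b5←b3 b6←b0
Join-block Dom:
  b1: preds {b0,b4}: {b0} ∩ {b0,b1,b4} = {b0}; idom=b0
  b3: preds {b1,b2}: {b0,b1} ∩ {b0,b2} = {b0}; idom=b0
  b6: preds {b1,b2,b4}: {b0,b1} ∩ {b0,b2} ∩ {b0,b1,b4} = {b0}; idom=b0

DF derivation:
  b1←b0: walk · to b0
  b1←b4: walk b4→b1 to b0
  b3←b1: walk b1 to b0
  b3←b2: walk b2 to b0
  b6←b1: walk b1 to b0
  b6←b2: walk b2 to b0
  b6←b4: walk b4→b1 to b0
  b0: DF=∅
  b1: DF={b1,b3,b6}
  b2: DF={b3,b6}
  b3: DF=∅
  b4: DF={b1,b6}
  b5: DF=∅
  b6: DF=∅

φ for p: defs {b0,b2,b5,b6}
  DF⁺ = {b3,b6}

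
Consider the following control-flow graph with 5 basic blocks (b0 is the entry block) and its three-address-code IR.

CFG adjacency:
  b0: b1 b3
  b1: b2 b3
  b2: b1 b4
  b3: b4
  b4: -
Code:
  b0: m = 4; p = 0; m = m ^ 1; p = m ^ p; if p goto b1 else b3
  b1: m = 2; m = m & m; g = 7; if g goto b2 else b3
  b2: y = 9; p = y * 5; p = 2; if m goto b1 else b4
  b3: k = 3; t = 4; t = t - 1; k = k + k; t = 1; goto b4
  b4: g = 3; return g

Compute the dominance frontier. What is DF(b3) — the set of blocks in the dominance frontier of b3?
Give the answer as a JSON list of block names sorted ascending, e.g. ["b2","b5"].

Answer: ["b4"]

Derivation:
idom tree: b1←b0 b2←b1 b3←b0 b4←b0
Join-block Dom:
  b1: preds {b0,b2}: {b0} ∩ {b0,b1,b2} = {b0}; idom=b0
  b3: preds {b0,b1}: {b0} ∩ {b0,b1} = {b0}; idom=b0
  b4: preds {b2,b3}: {b0,b1,b2} ∩ {b0,b3} = {b0}; idom=b0

DF walk-up:
  b1←b0: walk · to b0
  b1←b2: walk b2→b1 to b0
  b3←b0: walk · to b0
  b3←b1: walk b1 to b0
  b4←b2: walk b2→b1 to b0
  b4←b3: walk b3 to b0
  b0: DF=∅
  b1: DF={b1,b3,b4}
  b2: DF={b1,b4}
  b3: DF={b4}
  b4: DF=∅

DF(b3) = ["b4"]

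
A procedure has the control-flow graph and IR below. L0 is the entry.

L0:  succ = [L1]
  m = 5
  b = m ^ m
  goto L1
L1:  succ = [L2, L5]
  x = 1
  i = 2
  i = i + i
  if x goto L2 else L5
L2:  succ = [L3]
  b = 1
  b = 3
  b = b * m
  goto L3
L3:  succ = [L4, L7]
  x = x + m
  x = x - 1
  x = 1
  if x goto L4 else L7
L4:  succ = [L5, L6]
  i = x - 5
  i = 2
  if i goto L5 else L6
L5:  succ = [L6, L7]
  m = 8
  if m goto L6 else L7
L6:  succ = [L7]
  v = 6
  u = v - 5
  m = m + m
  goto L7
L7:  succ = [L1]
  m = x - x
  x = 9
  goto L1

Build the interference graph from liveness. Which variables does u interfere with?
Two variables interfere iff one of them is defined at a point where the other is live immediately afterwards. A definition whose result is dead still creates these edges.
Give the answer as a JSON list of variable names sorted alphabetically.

Block summaries:
  L0 def {b,m} use ∅
  L1 def {i,x} use ∅
  L2 def {b} use {m}
  L3 def {x} use {m,x}
  L4 def {i} use {x}
  L5 def {m} use ∅
  L6 def {m,u,v} use {m}
  L7 def {m,x} use {x}

Liveness:
  live L0: ∅→{m}
  live L1: {m}→{m,x}
  live L2: {m,x}→{m,x}
  live L3: {m,x}→{m,x}
  live L4: {m,x}→{m,x}
  live L5: {x}→{m,x}
  live L6: {m,x}→{x}
  live L7: {x}→{m}

Interfere edges:
  b — {m,x}
  i — {m,x}
  m — {b,i,u,v,x}
  u — {m,x}
  v — {m,x}
  x — {b,i,m,u,v}

N(u) = ["m", "x"]

Answer: ["m", "x"]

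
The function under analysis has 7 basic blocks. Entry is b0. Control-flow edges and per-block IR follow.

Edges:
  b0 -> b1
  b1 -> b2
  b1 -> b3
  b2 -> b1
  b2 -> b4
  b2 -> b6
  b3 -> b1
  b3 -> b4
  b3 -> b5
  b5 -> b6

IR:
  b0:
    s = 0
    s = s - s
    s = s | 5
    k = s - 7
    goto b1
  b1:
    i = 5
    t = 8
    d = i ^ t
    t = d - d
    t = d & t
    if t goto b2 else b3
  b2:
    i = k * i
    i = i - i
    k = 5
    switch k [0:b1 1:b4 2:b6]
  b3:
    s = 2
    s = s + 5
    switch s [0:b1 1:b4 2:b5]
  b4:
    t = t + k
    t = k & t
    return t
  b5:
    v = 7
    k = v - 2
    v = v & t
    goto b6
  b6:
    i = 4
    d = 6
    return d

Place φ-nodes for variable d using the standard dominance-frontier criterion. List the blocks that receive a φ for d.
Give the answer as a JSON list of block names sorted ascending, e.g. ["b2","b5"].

Answer: ["b1"]

Analysis:
idom tree: b1←b0 b2←b1 b3←b1 b4←b1 b5←b3 b6←b1
Dom at joins:
  b1: preds {b0,b2,b3}: {b0} ∩ {b0,b1,b2} ∩ {b0,b1,b3} = {b0}; idom=b0
  b4: preds {b2,b3}: {b0,b1,b2} ∩ {b0,b1,b3} = {b0,b1}; idom=b1
  b6: preds {b2,b5}: {b0,b1,b2} ∩ {b0,b1,b3,b5} = {b0,b1}; idom=b1

DF walk-up:
  b1←b0: walk · to b0
  b1←b2: walk b2→b1 to b0
  b1←b3: walk b3→b1 to b0
  b4←b2: walk b2 to b1
  b4←b3: walk b3 to b1
  b6←b2: walk b2 to b1
  b6←b5: walk b5→b3 to b1
  b0: DF=∅
  b1: DF={b1}
  b2: DF={b1,b4,b6}
  b3: DF={b1,b4,b6}
  b4: DF=∅
  b5: DF={b6}
  b6: DF=∅

φ for d: defs {b1,b6}
  DF⁺ = {b1}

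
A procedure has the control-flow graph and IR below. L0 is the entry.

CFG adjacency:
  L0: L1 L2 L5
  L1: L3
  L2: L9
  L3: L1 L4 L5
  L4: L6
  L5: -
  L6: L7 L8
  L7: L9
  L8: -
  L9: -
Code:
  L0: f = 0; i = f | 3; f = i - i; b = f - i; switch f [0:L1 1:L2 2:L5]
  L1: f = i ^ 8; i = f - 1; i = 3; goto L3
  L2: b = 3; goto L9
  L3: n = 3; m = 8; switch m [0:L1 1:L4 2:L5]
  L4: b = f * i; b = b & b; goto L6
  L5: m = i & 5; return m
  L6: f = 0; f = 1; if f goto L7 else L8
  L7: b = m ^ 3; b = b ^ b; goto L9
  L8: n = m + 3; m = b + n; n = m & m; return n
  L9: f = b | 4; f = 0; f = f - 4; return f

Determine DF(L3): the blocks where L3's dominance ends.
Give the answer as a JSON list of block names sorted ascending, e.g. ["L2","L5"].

idom tree: L1←L0 L2←L0 L3←L1 L4←L3 L5←L0 L6←L4 L7←L6 L8←L6 L9←L0
Dom at joins:
  L1: preds {L0,L3}: {L0} ∩ {L0,L1,L3} = {L0}; idom=L0
  L5: preds {L0,L3}: {L0} ∩ {L0,L1,L3} = {L0}; idom=L0
  L9: preds {L2,L7}: {L0,L2} ∩ {L0,L1,L3,L4,L6,L7} = {L0}; idom=L0

DF walk-up:
  join L1 pred L0: · stop@L0
  join L1 pred L3: L3→L1 stop@L0
  join L5 pred L0: · stop@L0
  join L5 pred L3: L3→L1 stop@L0
  join L9 pred L2: L2 stop@L0
  join L9 pred L7: L7→L6→L4→L3→L1 stop@L0
  DF(L0)=∅
  DF(L1)={L1,L5,L9}
  DF(L2)={L9}
  DF(L3)={L1,L5,L9}
  DF(L4)={L9}
  DF(L5)=∅
  DF(L6)={L9}
  DF(L7)={L9}
  DF(L8)=∅
  DF(L9)=∅

DF(L3) = ["L1", "L5", "L9"]

Answer: ["L1", "L5", "L9"]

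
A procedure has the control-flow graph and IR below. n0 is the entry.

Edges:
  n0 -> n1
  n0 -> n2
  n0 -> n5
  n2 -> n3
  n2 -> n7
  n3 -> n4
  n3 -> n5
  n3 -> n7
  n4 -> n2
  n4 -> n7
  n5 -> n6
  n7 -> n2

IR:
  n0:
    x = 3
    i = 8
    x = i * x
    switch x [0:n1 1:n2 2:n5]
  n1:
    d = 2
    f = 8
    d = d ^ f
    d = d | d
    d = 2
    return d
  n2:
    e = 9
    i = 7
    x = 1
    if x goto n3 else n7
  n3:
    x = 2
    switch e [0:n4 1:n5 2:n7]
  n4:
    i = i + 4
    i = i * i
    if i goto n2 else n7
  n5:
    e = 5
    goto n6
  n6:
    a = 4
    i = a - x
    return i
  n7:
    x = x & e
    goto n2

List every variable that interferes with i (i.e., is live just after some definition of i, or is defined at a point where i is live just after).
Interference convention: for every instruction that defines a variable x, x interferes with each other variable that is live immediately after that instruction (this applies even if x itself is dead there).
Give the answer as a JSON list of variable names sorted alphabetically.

Per-block:
  n0: def={i,x} ue=∅
  n1: def={d,f} ue=∅
  n2: def={e,i,x} ue=∅
  n3: def={x} ue={e}
  n4: def={i} ue={i}
  n5: def={e} ue=∅
  n6: def={a,i} ue={x}
  n7: def={x} ue={e,x}

Live sets:
  n0: in=∅ out={x}
  n1: in=∅ out=∅
  n2: in=∅ out={e,i,x}
  n3: in={e,i} out={e,i,x}
  n4: in={e,i,x} out={e,x}
  n5: in={x} out={x}
  n6: in={x} out=∅
  n7: in={e,x} out=∅

Interference:
  a↔{x}
  d↔{f}
  e↔{i,x}
  f↔{d}
  i↔{e,x}
  x↔{a,e,i}

N(i) = ["e", "x"]

Answer: ["e", "x"]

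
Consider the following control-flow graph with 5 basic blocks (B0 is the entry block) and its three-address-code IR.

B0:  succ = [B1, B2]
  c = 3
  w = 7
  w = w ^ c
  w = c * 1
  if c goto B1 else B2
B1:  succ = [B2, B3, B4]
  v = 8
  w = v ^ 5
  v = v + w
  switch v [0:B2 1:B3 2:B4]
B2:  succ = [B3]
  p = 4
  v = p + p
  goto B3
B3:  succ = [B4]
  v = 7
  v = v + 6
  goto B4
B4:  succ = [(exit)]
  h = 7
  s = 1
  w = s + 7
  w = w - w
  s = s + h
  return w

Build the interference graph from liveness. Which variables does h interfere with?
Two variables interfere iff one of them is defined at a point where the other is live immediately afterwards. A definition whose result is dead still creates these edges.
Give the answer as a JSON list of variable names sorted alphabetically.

Block summaries:
  B0: def={c,w} ue=∅
  B1: def={v,w} ue=∅
  B2: def={p,v} ue=∅
  B3: def={v} ue=∅
  B4: def={h,s,w} ue=∅

Backward fixpoint:
  live B0: ∅→∅
  live B1: ∅→∅
  live B2: ∅→∅
  live B3: ∅→∅
  live B4: ∅→∅

Interference:
  c↔{w}
  h↔{s,w}
  p↔∅
  s↔{h,w}
  v↔{w}
  w↔{c,h,s,v}

N(h) = ["s", "w"]

Answer: ["s", "w"]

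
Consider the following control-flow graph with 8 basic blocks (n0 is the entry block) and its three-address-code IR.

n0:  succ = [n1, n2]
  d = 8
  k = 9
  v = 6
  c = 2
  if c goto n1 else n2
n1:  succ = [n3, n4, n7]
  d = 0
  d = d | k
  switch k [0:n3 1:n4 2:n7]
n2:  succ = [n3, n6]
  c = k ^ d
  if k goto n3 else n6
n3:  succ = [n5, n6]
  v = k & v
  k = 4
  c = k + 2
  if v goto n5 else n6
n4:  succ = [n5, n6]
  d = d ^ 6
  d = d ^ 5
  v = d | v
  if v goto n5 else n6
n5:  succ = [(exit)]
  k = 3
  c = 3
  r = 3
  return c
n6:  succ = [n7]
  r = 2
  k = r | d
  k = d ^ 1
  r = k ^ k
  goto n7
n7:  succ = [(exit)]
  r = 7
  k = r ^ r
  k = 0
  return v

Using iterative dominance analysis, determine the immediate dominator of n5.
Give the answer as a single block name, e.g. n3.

Answer: n0

Analysis:
idom tree: n1←n0 n2←n0 n3←n0 n4←n1 n5←n0 n6←n0 n7←n0
Dom∩ at merges:
  n3: preds {n1,n2}: {n0,n1} ∩ {n0,n2} = {n0}; idom=n0
  n5: preds {n3,n4}: {n0,n3} ∩ {n0,n1,n4} = {n0}; idom=n0
  n6: preds {n2,n3,n4}: {n0,n2} ∩ {n0,n3} ∩ {n0,n1,n4} = {n0}; idom=n0
  n7: preds {n1,n6}: {n0,n1} ∩ {n0,n6} = {n0}; idom=n0

idom(n5) = n0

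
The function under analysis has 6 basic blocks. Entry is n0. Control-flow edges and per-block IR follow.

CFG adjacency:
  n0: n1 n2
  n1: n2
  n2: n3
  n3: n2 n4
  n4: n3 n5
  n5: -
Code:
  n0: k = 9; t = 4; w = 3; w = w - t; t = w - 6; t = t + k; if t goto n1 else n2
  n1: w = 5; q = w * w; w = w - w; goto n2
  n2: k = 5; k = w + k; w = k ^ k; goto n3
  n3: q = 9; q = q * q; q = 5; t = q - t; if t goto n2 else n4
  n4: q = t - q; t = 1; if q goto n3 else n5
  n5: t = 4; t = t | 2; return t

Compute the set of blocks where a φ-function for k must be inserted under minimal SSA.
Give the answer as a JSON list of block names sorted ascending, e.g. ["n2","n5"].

idom tree: n1←n0 n2←n0 n3←n2 n4←n3 n5←n4
Dom∩ at merges:
  n2: preds {n0,n1,n3}: {n0} ∩ {n0,n1} ∩ {n0,n2,n3} = {n0}; idom=n0
  n3: preds {n2,n4}: {n0,n2} ∩ {n0,n2,n3,n4} = {n0,n2}; idom=n2

DF walk-up:
  join n2 pred n0: · stop@n0
  join n2 pred n1: n1 stop@n0
  join n2 pred n3: n3→n2 stop@n0
  join n3 pred n2: · stop@n2
  join n3 pred n4: n4→n3 stop@n2
  DF(n0)=∅
  DF(n1)={n2}
  DF(n2)={n2}
  DF(n3)={n2,n3}
  DF(n4)={n3}
  DF(n5)=∅

φ for k: defs {n0,n2}
  DF⁺ = {n2}

Answer: ["n2"]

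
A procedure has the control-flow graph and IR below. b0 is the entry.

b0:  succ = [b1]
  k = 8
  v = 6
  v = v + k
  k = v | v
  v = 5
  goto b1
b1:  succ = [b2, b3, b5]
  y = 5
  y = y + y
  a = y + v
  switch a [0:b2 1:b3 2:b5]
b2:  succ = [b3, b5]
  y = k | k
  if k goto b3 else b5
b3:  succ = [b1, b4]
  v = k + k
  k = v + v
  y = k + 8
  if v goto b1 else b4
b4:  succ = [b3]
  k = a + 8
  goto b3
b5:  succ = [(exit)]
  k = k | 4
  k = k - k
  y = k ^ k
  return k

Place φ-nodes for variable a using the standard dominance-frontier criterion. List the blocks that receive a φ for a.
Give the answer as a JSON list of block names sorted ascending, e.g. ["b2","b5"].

Answer: ["b1"]

Analysis:
idom tree: b1←b0 b2←b1 b3←b1 b4←b3 b5←b1
Dom at joins:
  b1: preds {b0,b3}: {b0} ∩ {b0,b1,b3} = {b0}; idom=b0
  b3: preds {b1,b2,b4}: {b0,b1} ∩ {b0,b1,b2} ∩ {b0,b1,b3,b4} = {b0,b1}; idom=b1
  b5: preds {b1,b2}: {b0,b1} ∩ {b0,b1,b2} = {b0,b1}; idom=b1

Frontier:
  join b1 pred b0: · stop@b0
  join b1 pred b3: b3→b1 stop@b0
  join b3 pred b1: · stop@b1
  join b3 pred b2: b2 stop@b1
  join b3 pred b4: b4→b3 stop@b1
  join b5 pred b1: · stop@b1
  join b5 pred b2: b2 stop@b1
  DF(b0)=∅
  DF(b1)={b1}
  DF(b2)={b3,b5}
  DF(b3)={b1,b3}
  DF(b4)={b3}
  DF(b5)=∅

φ for a: defs {b1}
  DF⁺ = {b1}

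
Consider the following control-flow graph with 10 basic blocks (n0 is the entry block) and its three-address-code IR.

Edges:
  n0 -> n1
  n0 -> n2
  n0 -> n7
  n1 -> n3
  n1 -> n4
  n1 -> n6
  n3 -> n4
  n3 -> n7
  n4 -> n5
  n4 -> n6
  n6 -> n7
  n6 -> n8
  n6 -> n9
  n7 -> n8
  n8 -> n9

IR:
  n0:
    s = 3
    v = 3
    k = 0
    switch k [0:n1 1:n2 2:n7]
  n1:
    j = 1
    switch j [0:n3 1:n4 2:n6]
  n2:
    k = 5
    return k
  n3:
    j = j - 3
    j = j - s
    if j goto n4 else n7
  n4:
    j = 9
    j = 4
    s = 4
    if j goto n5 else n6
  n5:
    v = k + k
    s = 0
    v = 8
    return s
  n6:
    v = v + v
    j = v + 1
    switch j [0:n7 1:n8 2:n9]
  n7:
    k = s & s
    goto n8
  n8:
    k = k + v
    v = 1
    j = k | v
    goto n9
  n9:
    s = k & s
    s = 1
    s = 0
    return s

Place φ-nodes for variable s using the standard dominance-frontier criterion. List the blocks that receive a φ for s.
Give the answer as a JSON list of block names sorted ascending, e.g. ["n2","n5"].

Answer: ["n6", "n7", "n8", "n9"]

Analysis:
idom tree: n1←n0 n2←n0 n3←n1 n4←n1 n5←n4 n6←n1 n7←n0 n8←n0 n9←n0
Dom at joins:
  n4: preds {n1,n3}: {n0,n1} ∩ {n0,n1,n3} = {n0,n1}; idom=n1
  n6: preds {n1,n4}: {n0,n1} ∩ {n0,n1,n4} = {n0,n1}; idom=n1
  n7: preds {n0,n3,n6}: {n0} ∩ {n0,n1,n3} ∩ {n0,n1,n6} = {n0}; idom=n0
  n8: preds {n6,n7}: {n0,n1,n6} ∩ {n0,n7} = {n0}; idom=n0
  n9: preds {n6,n8}: {n0,n1,n6} ∩ {n0,n8} = {n0}; idom=n0

DF derivation:
  join n4 pred n1: · stop@n1
  join n4 pred n3: n3 stop@n1
  join n6 pred n1: · stop@n1
  join n6 pred n4: n4 stop@n1
  join n7 pred n0: · stop@n0
  join n7 pred n3: n3→n1 stop@n0
  join n7 pred n6: n6→n1 stop@n0
  join n8 pred n6: n6→n1 stop@n0
  join n8 pred n7: n7 stop@n0
  join n9 pred n6: n6→n1 stop@n0
  join n9 pred n8: n8 stop@n0
  n0: DF=∅
  n1: DF={n7,n8,n9}
  n2: DF=∅
  n3: DF={n4,n7}
  n4: DF={n6}
  n5: DF=∅
  n6: DF={n7,n8,n9}
  n7: DF={n8}
  n8: DF={n9}
  n9: DF=∅

φ for s: defs {n0,n4,n5,n9}
  DF⁺ = {n6,n7,n8,n9}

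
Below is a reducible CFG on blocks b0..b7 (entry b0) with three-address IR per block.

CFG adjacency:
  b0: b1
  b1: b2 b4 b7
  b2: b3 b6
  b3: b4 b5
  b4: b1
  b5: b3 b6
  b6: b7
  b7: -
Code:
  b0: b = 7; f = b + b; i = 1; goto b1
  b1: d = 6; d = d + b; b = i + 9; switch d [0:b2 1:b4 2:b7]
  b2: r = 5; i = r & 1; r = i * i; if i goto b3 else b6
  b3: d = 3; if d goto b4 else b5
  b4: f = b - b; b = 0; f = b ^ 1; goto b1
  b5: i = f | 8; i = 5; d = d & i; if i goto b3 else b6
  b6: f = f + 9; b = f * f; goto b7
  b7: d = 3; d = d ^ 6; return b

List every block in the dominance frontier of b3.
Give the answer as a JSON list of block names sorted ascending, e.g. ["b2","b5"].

idom tree: b1←b0 b2←b1 b3←b2 b4←b1 b5←b3 b6←b2 b7←b1
Join-block Dom:
  b1: preds {b0,b4}: {b0} ∩ {b0,b1,b4} = {b0}; idom=b0
  b3: preds {b2,b5}: {b0,b1,b2} ∩ {b0,b1,b2,b3,b5} = {b0,b1,b2}; idom=b2
  b4: preds {b1,b3}: {b0,b1} ∩ {b0,b1,b2,b3} = {b0,b1}; idom=b1
  b6: preds {b2,b5}: {b0,b1,b2} ∩ {b0,b1,b2,b3,b5} = {b0,b1,b2}; idom=b2
  b7: preds {b1,b6}: {b0,b1} ∩ {b0,b1,b2,b6} = {b0,b1}; idom=b1

Frontier:
  b1←b0: walk · to b0
  b1←b4: walk b4→b1 to b0
  b3←b2: walk · to b2
  b3←b5: walk b5→b3 to b2
  b4←b1: walk · to b1
  b4←b3: walk b3→b2 to b1
  b6←b2: walk · to b2
  b6←b5: walk b5→b3 to b2
  b7←b1: walk · to b1
  b7←b6: walk b6→b2 to b1
  DF(b0)=∅
  DF(b1)={b1}
  DF(b2)={b4,b7}
  DF(b3)={b3,b4,b6}
  DF(b4)={b1}
  DF(b5)={b3,b6}
  DF(b6)={b7}
  DF(b7)=∅

DF(b3) = ["b3", "b4", "b6"]

Answer: ["b3", "b4", "b6"]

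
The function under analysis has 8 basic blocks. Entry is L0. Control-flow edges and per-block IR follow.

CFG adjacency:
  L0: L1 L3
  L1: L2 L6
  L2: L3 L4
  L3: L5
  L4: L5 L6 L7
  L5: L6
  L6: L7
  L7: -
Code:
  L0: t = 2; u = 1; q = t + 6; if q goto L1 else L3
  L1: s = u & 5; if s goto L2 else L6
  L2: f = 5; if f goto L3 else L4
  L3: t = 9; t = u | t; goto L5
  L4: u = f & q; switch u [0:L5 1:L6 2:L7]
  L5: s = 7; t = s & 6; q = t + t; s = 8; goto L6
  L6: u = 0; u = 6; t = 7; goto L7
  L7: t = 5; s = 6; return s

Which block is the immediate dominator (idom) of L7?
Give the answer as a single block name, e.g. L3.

idom tree: L1←L0 L2←L1 L3←L0 L4←L2 L5←L0 L6←L0 L7←L0
Dom∩ at merges:
  L3: preds {L0,L2}: {L0} ∩ {L0,L1,L2} = {L0}; idom=L0
  L5: preds {L3,L4}: {L0,L3} ∩ {L0,L1,L2,L4} = {L0}; idom=L0
  L6: preds {L1,L4,L5}: {L0,L1} ∩ {L0,L1,L2,L4} ∩ {L0,L5} = {L0}; idom=L0
  L7: preds {L4,L6}: {L0,L1,L2,L4} ∩ {L0,L6} = {L0}; idom=L0

idom(L7) = L0

Answer: L0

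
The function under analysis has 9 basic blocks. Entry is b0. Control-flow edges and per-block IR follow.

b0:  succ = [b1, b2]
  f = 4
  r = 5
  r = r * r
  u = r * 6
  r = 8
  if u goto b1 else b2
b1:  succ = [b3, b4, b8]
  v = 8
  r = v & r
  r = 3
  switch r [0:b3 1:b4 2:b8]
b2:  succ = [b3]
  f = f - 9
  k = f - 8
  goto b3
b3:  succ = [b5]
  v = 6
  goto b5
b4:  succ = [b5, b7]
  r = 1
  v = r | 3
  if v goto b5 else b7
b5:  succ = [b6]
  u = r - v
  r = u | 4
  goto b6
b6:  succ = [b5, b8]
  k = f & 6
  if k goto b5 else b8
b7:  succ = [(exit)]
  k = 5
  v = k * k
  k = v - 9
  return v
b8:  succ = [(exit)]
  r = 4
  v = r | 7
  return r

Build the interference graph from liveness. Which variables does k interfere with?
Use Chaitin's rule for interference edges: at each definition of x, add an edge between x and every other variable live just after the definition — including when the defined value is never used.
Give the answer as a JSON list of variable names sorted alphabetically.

def/use:
  b0 def {f,r,u} use ∅
  b1 def {r,v} use {r}
  b2 def {f,k} use {f}
  b3 def {v} use ∅
  b4 def {r,v} use ∅
  b5 def {r,u} use {r,v}
  b6 def {k} use {f}
  b7 def {k,v} use ∅
  b8 def {r,v} use ∅

Liveness:
  b0 li=∅ lo={f,r}
  b1 li={f,r} lo={f,r}
  b2 li={f,r} lo={f,r}
  b3 li={f,r} lo={f,r,v}
  b4 li={f} lo={f,r,v}
  b5 li={f,r,v} lo={f,r,v}
  b6 li={f,r,v} lo={f,r,v}
  b7 li=∅ lo=∅
  b8 li=∅ lo=∅

Interfere edges:
  f — {k,r,u,v}
  k — {f,r,v}
  r — {f,k,u,v}
  u — {f,r,v}
  v — {f,k,r,u}

N(k) = ["f", "r", "v"]

Answer: ["f", "r", "v"]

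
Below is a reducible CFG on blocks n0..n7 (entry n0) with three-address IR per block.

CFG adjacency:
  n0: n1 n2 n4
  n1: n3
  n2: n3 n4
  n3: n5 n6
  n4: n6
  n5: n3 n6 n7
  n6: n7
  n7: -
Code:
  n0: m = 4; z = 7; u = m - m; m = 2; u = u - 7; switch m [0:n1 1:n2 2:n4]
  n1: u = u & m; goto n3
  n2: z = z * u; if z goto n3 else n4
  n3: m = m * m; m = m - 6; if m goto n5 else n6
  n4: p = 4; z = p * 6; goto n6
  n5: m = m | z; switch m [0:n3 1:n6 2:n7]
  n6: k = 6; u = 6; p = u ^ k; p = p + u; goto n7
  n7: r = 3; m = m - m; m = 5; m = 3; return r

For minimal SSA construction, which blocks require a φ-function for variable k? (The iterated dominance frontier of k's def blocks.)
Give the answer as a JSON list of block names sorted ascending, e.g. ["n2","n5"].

idom tree: n1←n0 n2←n0 n3←n0 n4←n0 n5←n3 n6←n0 n7←n0
Join-block Dom:
  n3: preds {n1,n2,n5}: {n0,n1} ∩ {n0,n2} ∩ {n0,n3,n5} = {n0}; idom=n0
  n4: preds {n0,n2}: {n0} ∩ {n0,n2} = {n0}; idom=n0
  n6: preds {n3,n4,n5}: {n0,n3} ∩ {n0,n4} ∩ {n0,n3,n5} = {n0}; idom=n0
  n7: preds {n5,n6}: {n0,n3,n5} ∩ {n0,n6} = {n0}; idom=n0

Frontier:
  n3←n1: walk n1 to n0
  n3←n2: walk n2 to n0
  n3←n5: walk n5→n3 to n0
  n4←n0: walk · to n0
  n4←n2: walk n2 to n0
  n6←n3: walk n3 to n0
  n6←n4: walk n4 to n0
  n6←n5: walk n5→n3 to n0
  n7←n5: walk n5→n3 to n0
  n7←n6: walk n6 to n0
  n0 → ∅
  n1 → {n3}
  n2 → {n3,n4}
  n3 → {n3,n6,n7}
  n4 → {n6}
  n5 → {n3,n6,n7}
  n6 → {n7}
  n7 → ∅

φ for k: defs {n6}
  DF⁺ = {n7}

Answer: ["n7"]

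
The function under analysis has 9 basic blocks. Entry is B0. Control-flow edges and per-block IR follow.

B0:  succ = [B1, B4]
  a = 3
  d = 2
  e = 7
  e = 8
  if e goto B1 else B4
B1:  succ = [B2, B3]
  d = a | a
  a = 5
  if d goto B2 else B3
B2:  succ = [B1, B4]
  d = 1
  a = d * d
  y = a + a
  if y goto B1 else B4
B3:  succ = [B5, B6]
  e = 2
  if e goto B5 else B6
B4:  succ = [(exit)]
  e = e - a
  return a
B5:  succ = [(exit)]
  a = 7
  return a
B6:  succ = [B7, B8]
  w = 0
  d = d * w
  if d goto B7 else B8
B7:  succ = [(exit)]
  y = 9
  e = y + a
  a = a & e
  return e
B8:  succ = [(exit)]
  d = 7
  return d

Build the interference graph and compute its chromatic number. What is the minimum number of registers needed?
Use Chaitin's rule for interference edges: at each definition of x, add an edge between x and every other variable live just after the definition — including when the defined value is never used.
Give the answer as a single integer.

Answer: 3

Derivation:
def/use:
  B0: {a,d,e} / ∅
  B1: {a,d} / {a}
  B2: {a,d,y} / ∅
  B3: {e} / ∅
  B4: {e} / {a,e}
  B5: {a} / ∅
  B6: {d,w} / {d}
  B7: {a,e,y} / {a}
  B8: {d} / ∅

Liveness:
  live B0: ∅→{a,e}
  live B1: {a,e}→{a,d,e}
  live B2: {e}→{a,e}
  live B3: {a,d}→{a,d}
  live B4: {a,e}→∅
  live B5: ∅→∅
  live B6: {a,d}→{a}
  live B7: {a}→∅
  live B8: ∅→∅

Conflict graph:
  a↔{d,e,w,y}
  d↔{a,e,w}
  e↔{a,d,y}
  w↔{a,d}
  y↔{a,e}

Registers:
  clique {a,d,e} ⇒ need ≥ 3
  3-colouring: r0={a}  r1={d,y}  r2={e,w}
  χ = 3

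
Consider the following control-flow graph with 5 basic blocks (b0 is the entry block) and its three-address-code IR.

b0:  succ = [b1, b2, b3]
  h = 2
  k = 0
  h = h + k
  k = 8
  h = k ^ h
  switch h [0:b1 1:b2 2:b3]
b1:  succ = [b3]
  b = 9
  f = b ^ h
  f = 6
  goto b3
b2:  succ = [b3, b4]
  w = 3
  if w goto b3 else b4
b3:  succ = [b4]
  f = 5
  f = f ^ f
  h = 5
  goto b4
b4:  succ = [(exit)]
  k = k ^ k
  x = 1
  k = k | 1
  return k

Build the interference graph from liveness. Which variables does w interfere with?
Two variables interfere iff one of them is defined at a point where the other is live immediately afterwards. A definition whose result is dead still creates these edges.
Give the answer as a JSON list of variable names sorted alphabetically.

Per-block:
  b0: def={h,k} ue=∅
  b1: def={b,f} ue={h}
  b2: def={w} ue=∅
  b3: def={f,h} ue=∅
  b4: def={k,x} ue={k}

Backward fixpoint:
  b0: in=∅ out={h,k}
  b1: in={h,k} out={k}
  b2: in={k} out={k}
  b3: in={k} out={k}
  b4: in={k} out=∅

Conflict graph:
  b↔{h,k}
  f↔{k}
  h↔{b,k}
  k↔{b,f,h,w,x}
  w↔{k}
  x↔{k}

N(w) = ["k"]

Answer: ["k"]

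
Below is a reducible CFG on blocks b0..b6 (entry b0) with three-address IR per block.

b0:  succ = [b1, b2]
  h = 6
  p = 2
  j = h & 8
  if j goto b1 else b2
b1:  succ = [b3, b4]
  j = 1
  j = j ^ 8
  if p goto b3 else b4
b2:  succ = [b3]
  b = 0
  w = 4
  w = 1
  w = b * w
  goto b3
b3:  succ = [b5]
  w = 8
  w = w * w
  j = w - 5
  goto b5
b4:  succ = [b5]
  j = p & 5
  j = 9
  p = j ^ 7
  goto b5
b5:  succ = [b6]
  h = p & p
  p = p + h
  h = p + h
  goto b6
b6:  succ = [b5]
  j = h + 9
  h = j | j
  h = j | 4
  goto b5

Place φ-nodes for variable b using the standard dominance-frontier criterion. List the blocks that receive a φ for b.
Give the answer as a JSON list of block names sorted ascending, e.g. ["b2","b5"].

Answer: ["b3", "b5"]

Derivation:
idom tree: b1←b0 b2←b0 b3←b0 b4←b1 b5←b0 b6←b5
Join-block Dom:
  b3: preds {b1,b2}: {b0,b1} ∩ {b0,b2} = {b0}; idom=b0
  b5: preds {b3,b4,b6}: {b0,b3} ∩ {b0,b1,b4} ∩ {b0,b5,b6} = {b0}; idom=b0

DF derivation:
  b3←b1: walk b1 to b0
  b3←b2: walk b2 to b0
  b5←b3: walk b3 to b0
  b5←b4: walk b4→b1 to b0
  b5←b6: walk b6→b5 to b0
  b0 → ∅
  b1 → {b3,b5}
  b2 → {b3}
  b3 → {b5}
  b4 → {b5}
  b5 → {b5}
  b6 → {b5}

φ for b: defs {b2}
  DF⁺ = {b3,b5}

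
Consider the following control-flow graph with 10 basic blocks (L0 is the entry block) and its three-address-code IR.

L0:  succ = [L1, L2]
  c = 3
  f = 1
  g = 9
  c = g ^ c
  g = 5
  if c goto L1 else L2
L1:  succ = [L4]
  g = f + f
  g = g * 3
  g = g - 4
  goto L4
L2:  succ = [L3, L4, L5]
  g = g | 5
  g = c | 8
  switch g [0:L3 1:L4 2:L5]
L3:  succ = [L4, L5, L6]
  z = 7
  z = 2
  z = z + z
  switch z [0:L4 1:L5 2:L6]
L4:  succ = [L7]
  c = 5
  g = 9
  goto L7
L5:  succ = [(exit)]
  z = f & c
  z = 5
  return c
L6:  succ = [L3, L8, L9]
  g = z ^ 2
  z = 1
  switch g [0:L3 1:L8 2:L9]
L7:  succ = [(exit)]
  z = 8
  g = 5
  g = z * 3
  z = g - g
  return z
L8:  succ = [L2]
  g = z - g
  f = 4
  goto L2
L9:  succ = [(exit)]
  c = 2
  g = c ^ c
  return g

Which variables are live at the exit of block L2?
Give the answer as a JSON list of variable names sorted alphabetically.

Block summaries:
  L0: def={c,f,g} ue=∅
  L1: def={g} ue={f}
  L2: def={g} ue={c,g}
  L3: def={z} ue=∅
  L4: def={c,g} ue=∅
  L5: def={z} ue={c,f}
  L6: def={g,z} ue={z}
  L7: def={g,z} ue=∅
  L8: def={f,g} ue={g,z}
  L9: def={c,g} ue=∅

Live sets:
  L0 li=∅ lo={c,f,g}
  L1 li={f} lo=∅
  L2 li={c,f,g} lo={c,f}
  L3 li={c,f} lo={c,f,z}
  L4 li=∅ lo=∅
  L5 li={c,f} lo=∅
  L6 li={c,f,z} lo={c,f,g,z}
  L7 li=∅ lo=∅
  L8 li={c,g,z} lo={c,f,g}
  L9 li=∅ lo=∅

live-out(L2) = ["c", "f"]

Answer: ["c", "f"]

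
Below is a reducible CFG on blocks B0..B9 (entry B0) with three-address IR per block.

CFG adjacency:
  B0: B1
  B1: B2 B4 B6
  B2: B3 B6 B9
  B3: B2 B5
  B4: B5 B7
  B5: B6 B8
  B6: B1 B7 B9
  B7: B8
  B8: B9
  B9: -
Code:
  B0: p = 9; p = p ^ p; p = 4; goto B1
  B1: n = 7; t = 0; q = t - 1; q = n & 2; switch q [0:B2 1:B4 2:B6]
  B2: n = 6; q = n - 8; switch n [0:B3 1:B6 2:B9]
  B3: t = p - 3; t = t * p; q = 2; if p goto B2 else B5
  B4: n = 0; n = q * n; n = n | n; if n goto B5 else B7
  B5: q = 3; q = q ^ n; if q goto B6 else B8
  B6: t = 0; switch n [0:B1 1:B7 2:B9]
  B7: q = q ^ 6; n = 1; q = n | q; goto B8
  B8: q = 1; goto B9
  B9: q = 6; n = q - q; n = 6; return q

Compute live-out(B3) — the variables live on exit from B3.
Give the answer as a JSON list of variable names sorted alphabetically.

Answer: ["n", "p"]

Derivation:
Per-block:
  B0 def {p} use ∅
  B1 def {n,q,t} use ∅
  B2 def {n,q} use ∅
  B3 def {q,t} use {p}
  B4 def {n} use {q}
  B5 def {q} use {n}
  B6 def {t} use {n}
  B7 def {n,q} use {q}
  B8 def {q} use ∅
  B9 def {n,q} use ∅

Backward fixpoint:
  B0 li=∅ lo={p}
  B1 li={p} lo={n,p,q}
  B2 li={p} lo={n,p,q}
  B3 li={n,p} lo={n,p}
  B4 li={p,q} lo={n,p,q}
  B5 li={n,p} lo={n,p,q}
  B6 li={n,p,q} lo={p,q}
  B7 li={q} lo=∅
  B8 li=∅ lo=∅
  B9 li=∅ lo=∅

live-out(B3) = ["n", "p"]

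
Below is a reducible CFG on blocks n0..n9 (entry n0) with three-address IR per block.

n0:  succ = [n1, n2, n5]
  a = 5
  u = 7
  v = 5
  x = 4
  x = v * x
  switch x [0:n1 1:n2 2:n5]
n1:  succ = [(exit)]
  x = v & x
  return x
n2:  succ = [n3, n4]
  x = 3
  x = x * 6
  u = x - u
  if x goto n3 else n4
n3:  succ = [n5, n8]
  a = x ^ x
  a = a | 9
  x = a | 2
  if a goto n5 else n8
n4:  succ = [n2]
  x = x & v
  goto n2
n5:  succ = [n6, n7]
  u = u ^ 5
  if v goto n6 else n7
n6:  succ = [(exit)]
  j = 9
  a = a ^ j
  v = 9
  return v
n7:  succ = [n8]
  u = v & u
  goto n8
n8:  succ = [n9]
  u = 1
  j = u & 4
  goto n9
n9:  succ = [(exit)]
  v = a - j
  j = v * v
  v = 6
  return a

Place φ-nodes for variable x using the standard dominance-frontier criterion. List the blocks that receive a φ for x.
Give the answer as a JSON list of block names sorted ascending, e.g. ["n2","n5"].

idom tree: n1←n0 n2←n0 n3←n2 n4←n2 n5←n0 n6←n5 n7←n5 n8←n0 n9←n8
Dom∩ at merges:
  n2: preds {n0,n4}: {n0} ∩ {n0,n2,n4} = {n0}; idom=n0
  n5: preds {n0,n3}: {n0} ∩ {n0,n2,n3} = {n0}; idom=n0
  n8: preds {n3,n7}: {n0,n2,n3} ∩ {n0,n5,n7} = {n0}; idom=n0

DF walk-up:
  n2←n0: walk · to n0
  n2←n4: walk n4→n2 to n0
  n5←n0: walk · to n0
  n5←n3: walk n3→n2 to n0
  n8←n3: walk n3→n2 to n0
  n8←n7: walk n7→n5 to n0
  n0: DF=∅
  n1: DF=∅
  n2: DF={n2,n5,n8}
  n3: DF={n5,n8}
  n4: DF={n2}
  n5: DF={n8}
  n6: DF=∅
  n7: DF={n8}
  n8: DF=∅
  n9: DF=∅

φ for x: defs {n0,n1,n2,n3,n4}
  DF⁺ = {n2,n5,n8}

Answer: ["n2", "n5", "n8"]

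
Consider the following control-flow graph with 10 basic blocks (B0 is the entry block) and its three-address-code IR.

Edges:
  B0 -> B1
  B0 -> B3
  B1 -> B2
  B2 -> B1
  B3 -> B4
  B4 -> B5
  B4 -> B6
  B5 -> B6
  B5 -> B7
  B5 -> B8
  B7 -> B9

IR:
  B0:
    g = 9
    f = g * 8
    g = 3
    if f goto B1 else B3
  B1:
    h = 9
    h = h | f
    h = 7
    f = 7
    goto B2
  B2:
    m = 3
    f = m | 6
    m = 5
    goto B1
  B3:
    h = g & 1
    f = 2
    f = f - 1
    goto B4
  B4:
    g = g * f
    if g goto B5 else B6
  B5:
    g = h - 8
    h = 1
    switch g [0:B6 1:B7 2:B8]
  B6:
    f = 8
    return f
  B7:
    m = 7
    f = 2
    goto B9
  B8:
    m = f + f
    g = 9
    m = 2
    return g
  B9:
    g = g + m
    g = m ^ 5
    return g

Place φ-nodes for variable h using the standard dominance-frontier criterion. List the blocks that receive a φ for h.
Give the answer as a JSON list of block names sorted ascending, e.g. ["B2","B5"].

Answer: ["B1", "B6"]

Analysis:
idom tree: B1←B0 B2←B1 B3←B0 B4←B3 B5←B4 B6←B4 B7←B5 B8←B5 B9←B7
Join-block Dom:
  B1: preds {B0,B2}: {B0} ∩ {B0,B1,B2} = {B0}; idom=B0
  B6: preds {B4,B5}: {B0,B3,B4} ∩ {B0,B3,B4,B5} = {B0,B3,B4}; idom=B4

DF derivation:
  B1←B0: walk · to B0
  B1←B2: walk B2→B1 to B0
  B6←B4: walk · to B4
  B6←B5: walk B5 to B4
  B0: DF=∅
  B1: DF={B1}
  B2: DF={B1}
  B3: DF=∅
  B4: DF=∅
  B5: DF={B6}
  B6: DF=∅
  B7: DF=∅
  B8: DF=∅
  B9: DF=∅

φ for h: defs {B1,B3,B5}
  DF⁺ = {B1,B6}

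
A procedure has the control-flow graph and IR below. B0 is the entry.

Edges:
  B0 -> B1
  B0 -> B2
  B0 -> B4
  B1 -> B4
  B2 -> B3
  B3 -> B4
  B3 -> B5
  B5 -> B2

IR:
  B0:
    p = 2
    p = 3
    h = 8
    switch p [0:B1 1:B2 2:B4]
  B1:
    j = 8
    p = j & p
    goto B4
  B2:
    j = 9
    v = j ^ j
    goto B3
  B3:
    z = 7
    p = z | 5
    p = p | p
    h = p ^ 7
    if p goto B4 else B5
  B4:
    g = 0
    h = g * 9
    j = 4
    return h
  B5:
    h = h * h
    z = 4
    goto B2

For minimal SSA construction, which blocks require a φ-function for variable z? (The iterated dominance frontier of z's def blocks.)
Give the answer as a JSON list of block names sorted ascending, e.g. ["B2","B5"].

Answer: ["B2", "B4"]

Working:
idom tree: B1←B0 B2←B0 B3←B2 B4←B0 B5←B3
Dom at joins:
  B2: preds {B0,B5}: {B0} ∩ {B0,B2,B3,B5} = {B0}; idom=B0
  B4: preds {B0,B1,B3}: {B0} ∩ {B0,B1} ∩ {B0,B2,B3} = {B0}; idom=B0

DF derivation:
  B2←B0: walk · to B0
  B2←B5: walk B5→B3→B2 to B0
  B4←B0: walk · to B0
  B4←B1: walk B1 to B0
  B4←B3: walk B3→B2 to B0
  B0 → ∅
  B1 → {B4}
  B2 → {B2,B4}
  B3 → {B2,B4}
  B4 → ∅
  B5 → {B2}

φ for z: defs {B3,B5}
  DF⁺ = {B2,B4}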